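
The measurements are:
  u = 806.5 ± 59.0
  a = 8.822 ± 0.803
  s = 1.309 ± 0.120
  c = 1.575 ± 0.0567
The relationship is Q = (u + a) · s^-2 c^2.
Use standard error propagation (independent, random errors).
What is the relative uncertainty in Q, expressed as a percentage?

Let w = u + a = 815.3. δw = √(δu² + δa²) = √(3480 + 0.645) = 59.0, so δw/w = 0.0724.
Q is then a monomial in w, s, c:
δQ/Q = √((δw/w)² + (-2·δs/s)² + (2·δc/c)²) = √(0.00524 + 0.0336 + 0.00518) = 0.210

21.0%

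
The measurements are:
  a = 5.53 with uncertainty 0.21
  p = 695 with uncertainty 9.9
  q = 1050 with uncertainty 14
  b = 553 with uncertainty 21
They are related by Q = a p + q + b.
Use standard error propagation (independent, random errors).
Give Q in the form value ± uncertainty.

5450 ± 158

Let w = a·p = 3840. δw/w = √((1·δa/a)² + (1·δp/p)²) = √(0.00144 + 0.000203) = 0.0406, so δw = 156.
Q = w + q + b: δQ = √(δw² + δq² + δb²) = √(24300 + 196 + 441) = 158
Q = 5450.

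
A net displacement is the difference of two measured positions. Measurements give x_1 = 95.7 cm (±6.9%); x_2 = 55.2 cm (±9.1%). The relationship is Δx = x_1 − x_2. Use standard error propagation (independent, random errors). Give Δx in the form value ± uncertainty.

Sums and differences: (δΔx)² = Σ (cᵢ δxᵢ)².
  (δx_1)² = 43.6;  (δx_2)² = 25.2
δΔx = √(68.8) = 8.30 cm
Δx = 40.5 cm.

40.5 ± 8.30 cm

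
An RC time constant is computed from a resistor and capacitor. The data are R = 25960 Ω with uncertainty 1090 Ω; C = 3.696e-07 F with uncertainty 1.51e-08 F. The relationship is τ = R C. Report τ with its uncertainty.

0.009595 ± 0.000562 s

Products/powers → add relative errors in quadrature, weighted by exponent:
  (1·δR/R)² = (1×0.0420)² = 0.00176;  (1·δC/C)² = (1×0.0409)² = 0.00167
δτ/τ = √(0.00343) = 0.0586
τ = 0.009595 s, so δτ = 0.0586 × 0.009595 = 0.000562 s.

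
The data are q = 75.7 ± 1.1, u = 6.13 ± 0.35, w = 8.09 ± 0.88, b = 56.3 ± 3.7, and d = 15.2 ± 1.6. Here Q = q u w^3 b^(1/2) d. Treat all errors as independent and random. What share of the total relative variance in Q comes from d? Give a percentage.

(δQ/Q)² = (1·δq/q)² + (1·δu/u)² + (3·δw/w)² + (½·δb/b)² + (1·δd/d)²
  q term: (1×0.0145)² = 0.000211
  u term: (1×0.0571)² = 0.00326
  w term: (3×0.109)² = 0.106
  b term: (0.5×0.0657)² = 0.00108
  d term: (1×0.105)² = 0.0111
Total = 0.122. Share from d = 0.0111/0.122 = 0.0907.

9.07%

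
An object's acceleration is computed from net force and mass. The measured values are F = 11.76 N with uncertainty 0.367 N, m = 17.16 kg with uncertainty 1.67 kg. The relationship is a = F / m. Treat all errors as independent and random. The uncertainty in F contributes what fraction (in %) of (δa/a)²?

9.32%

(δa/a)² = (1·δF/F)² + (-1·δm/m)²
  F term: (1×0.0312)² = 0.000974
  m term: (-1×0.0973)² = 0.00947
Total = 0.0104. Share from F = 0.000974/0.0104 = 0.0932.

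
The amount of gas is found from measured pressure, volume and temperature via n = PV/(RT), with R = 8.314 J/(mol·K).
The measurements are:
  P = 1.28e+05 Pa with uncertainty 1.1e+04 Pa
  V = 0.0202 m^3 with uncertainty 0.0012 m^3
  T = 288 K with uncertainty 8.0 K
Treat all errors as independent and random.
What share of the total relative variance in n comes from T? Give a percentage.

(δn/n)² = (1·δP/P)² + (1·δV/V)² + (-1·δT/T)²
  P term: (1×0.0859)² = 0.00739
  V term: (1×0.0594)² = 0.00353
  T term: (-1×0.0278)² = 0.000772
Total = 0.0117. Share from T = 0.000772/0.0117 = 0.0660.

6.60%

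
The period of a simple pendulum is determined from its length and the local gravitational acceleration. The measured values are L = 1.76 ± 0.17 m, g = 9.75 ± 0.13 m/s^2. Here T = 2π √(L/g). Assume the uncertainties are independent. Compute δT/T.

Since T is a product/quotient, work with relative uncertainties:
  (½·δL/L)² = (0.5×0.0966)² = 0.00233;  (−½·δg/g)² = (-0.5×0.0133)² = 4.44e-05
δT/T = √(0.00238) = 0.0488

0.0488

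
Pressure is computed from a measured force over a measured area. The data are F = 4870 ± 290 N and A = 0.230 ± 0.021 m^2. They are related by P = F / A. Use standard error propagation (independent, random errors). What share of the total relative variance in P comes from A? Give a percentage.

70.2%

(δP/P)² = (1·δF/F)² + (-1·δA/A)²
  F term: (1×0.0595)² = 0.00355
  A term: (-1×0.0913)² = 0.00834
Total = 0.0119. Share from A = 0.00834/0.0119 = 0.702.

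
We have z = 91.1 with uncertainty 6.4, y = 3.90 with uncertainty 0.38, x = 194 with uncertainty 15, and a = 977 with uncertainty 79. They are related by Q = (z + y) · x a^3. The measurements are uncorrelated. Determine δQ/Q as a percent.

Let u = z + y = 95.0. δu = √(δz² + δy²) = √(41.0 + 0.144) = 6.41, so δu/u = 0.0675.
Q is then a monomial in u, x, a:
δQ/Q = √((δu/u)² + (1·δx/x)² + (3·δa/a)²) = √(0.00455 + 0.00598 + 0.0588) = 0.263

26.3%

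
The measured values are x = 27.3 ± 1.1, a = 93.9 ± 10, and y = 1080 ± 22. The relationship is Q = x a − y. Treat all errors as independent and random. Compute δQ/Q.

Let p = x·a = 2560. δp/p = √((1·δx/x)² + (1·δa/a)²) = √(0.00162 + 0.0113) = 0.114, so δp = 292.
Q = p − y: δQ = √(δp² + δy²) = √(85200 + 484) = 293
Q = 1480, so δQ/Q = 293/1480 = 0.197.

0.197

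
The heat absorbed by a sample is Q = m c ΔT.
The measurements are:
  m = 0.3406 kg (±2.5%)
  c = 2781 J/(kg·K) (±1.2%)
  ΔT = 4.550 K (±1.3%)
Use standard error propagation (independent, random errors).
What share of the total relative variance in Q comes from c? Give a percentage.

15.4%

(δQ/Q)² = (1·δm/m)² + (1·δc/c)² + (1·δΔT/ΔT)²
  m term: (1×0.0250)² = 0.000625
  c term: (1×0.0120)² = 0.000144
  ΔT term: (1×0.0130)² = 0.000169
Total = 0.000938. Share from c = 0.000144/0.000938 = 0.154.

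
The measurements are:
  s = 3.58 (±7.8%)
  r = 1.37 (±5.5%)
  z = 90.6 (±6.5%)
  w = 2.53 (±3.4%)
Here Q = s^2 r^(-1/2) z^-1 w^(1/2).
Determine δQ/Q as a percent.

17.2%

Q is a product of powers, so relative uncertainties combine in quadrature:
  (2·δs/s)² = (2×0.0780)² = 0.0243;  (−½·δr/r)² = (-0.5×0.0550)² = 0.000756;  (-1·δz/z)² = (-1×0.0650)² = 0.00423;  (½·δw/w)² = (0.5×0.0340)² = 0.000289
δQ/Q = √(0.0296) = 0.172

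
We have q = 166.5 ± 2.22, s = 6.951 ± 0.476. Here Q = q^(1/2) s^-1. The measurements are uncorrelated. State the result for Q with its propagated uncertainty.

1.856 ± 0.128

For a monomial Q ∝ q^(1/2), s^-1, fractional errors add in quadrature:
  (½·δq/q)² = (0.5×0.0133)² = 4.44e-05;  (-1·δs/s)² = (-1×0.0685)² = 0.00469
δQ/Q = √(0.00473) = 0.0688
Q = 1.856, so δQ = 0.0688 × 1.856 = 0.128.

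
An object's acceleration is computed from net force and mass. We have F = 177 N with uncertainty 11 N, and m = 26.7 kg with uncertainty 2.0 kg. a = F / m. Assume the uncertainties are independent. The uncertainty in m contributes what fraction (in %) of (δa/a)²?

(δa/a)² = (1·δF/F)² + (-1·δm/m)²
  F term: (1×0.0621)² = 0.00386
  m term: (-1×0.0749)² = 0.00561
Total = 0.00947. Share from m = 0.00561/0.00947 = 0.592.

59.2%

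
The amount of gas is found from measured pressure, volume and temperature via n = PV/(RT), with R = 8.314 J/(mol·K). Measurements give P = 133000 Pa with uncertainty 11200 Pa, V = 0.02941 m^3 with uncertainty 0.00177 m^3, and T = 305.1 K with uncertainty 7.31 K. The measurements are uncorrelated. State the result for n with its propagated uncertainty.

Since n is a product/quotient, work with relative uncertainties:
  (1·δP/P)² = (1×0.0842)² = 0.00709;  (1·δV/V)² = (1×0.0602)² = 0.00362;  (-1·δT/T)² = (-1×0.0240)² = 0.000574
δn/n = √(0.0113) = 0.106
n = 1.542 mol, so δn = 0.106 × 1.542 = 0.164 mol.

1.542 ± 0.164 mol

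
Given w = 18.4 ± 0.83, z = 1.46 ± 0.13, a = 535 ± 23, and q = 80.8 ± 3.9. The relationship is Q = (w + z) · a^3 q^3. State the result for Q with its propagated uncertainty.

Let u = w + z = 19.9. δu = √(δw² + δz²) = √(0.689 + 0.0169) = 0.840, so δu/u = 0.0423.
Q is then a monomial in u, a, q:
δQ/Q = √((δu/u)² + (3·δa/a)² + (3·δq/q)²) = √(0.00179 + 0.0166 + 0.0210) = 0.198
Q = 1.6e+15, so δQ = 0.198 × 1.6e+15 = 3.18e+14.

(1.60 ± 0.318) × 10^15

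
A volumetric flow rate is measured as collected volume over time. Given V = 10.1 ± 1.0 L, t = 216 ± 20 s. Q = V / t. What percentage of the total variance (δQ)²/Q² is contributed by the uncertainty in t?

(δQ/Q)² = (1·δV/V)² + (-1·δt/t)²
  V term: (1×0.0990)² = 0.00980
  t term: (-1×0.0926)² = 0.00857
Total = 0.0184. Share from t = 0.00857/0.0184 = 0.467.

46.7%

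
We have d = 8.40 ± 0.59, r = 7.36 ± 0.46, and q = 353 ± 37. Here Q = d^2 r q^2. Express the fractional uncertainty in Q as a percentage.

For a monomial Q ∝ d^2, r, q^2, fractional errors add in quadrature:
  (2·δd/d)² = (2×0.0702)² = 0.0197;  (1·δr/r)² = (1×0.0625)² = 0.00391;  (2·δq/q)² = (2×0.105)² = 0.0439
δQ/Q = √(0.0676) = 0.260

26.0%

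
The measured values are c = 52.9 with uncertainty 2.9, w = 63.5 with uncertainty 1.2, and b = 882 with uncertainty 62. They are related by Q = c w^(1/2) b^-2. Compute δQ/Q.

Each factor contributes (exponent × relative error)² to (δQ/Q)²:
  (1·δc/c)² = (1×0.0548)² = 0.00301;  (½·δw/w)² = (0.5×0.0189)² = 8.93e-05;  (-2·δb/b)² = (-2×0.0703)² = 0.0198
δQ/Q = √(0.0229) = 0.151

0.151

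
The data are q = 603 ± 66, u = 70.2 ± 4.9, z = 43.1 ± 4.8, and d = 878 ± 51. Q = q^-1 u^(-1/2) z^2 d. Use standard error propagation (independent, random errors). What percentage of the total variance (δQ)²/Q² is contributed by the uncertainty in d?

(δQ/Q)² = (-1·δq/q)² + (−½·δu/u)² + (2·δz/z)² + (1·δd/d)²
  q term: (-1×0.109)² = 0.0120
  u term: (-0.5×0.0698)² = 0.00122
  z term: (2×0.111)² = 0.0496
  d term: (1×0.0581)² = 0.00337
Total = 0.0662. Share from d = 0.00337/0.0662 = 0.0510.

5.10%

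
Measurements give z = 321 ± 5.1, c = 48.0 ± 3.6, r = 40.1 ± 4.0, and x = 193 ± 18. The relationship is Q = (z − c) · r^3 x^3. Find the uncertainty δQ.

5.19e+13

Let u = z − c = 273. δu = √(δz² + δc²) = √(26.0 + 13.0) = 6.24, so δu/u = 0.0229.
Q is then a monomial in u, r, x:
δQ/Q = √((δu/u)² + (3·δr/r)² + (3·δx/x)²) = √(0.000523 + 0.0896 + 0.0783) = 0.410
Q = 1.27e+14, so δQ = 0.410 × 1.27e+14 = 5.19e+13.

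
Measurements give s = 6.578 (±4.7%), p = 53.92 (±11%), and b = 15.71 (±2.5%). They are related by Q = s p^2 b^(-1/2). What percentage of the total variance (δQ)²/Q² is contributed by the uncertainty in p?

95.3%

(δQ/Q)² = (1·δs/s)² + (2·δp/p)² + (−½·δb/b)²
  s term: (1×0.0470)² = 0.00221
  p term: (2×0.110)² = 0.0484
  b term: (-0.5×0.0250)² = 0.000156
Total = 0.0508. Share from p = 0.0484/0.0508 = 0.953.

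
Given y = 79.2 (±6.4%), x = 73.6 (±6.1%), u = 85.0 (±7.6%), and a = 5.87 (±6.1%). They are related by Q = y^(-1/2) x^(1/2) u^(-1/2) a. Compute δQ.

0.0518

For a monomial Q ∝ y^(-1/2), x^(1/2), u^(-1/2), a, fractional errors add in quadrature:
  (−½·δy/y)² = (-0.5×0.0640)² = 0.00102;  (½·δx/x)² = (0.5×0.0610)² = 0.000930;  (−½·δu/u)² = (-0.5×0.0760)² = 0.00144;  (1·δa/a)² = (1×0.0610)² = 0.00372
δQ/Q = √(0.00712) = 0.0844
Q = 0.614, so δQ = 0.0844 × 0.614 = 0.0518.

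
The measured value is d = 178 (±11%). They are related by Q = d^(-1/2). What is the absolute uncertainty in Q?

Since Q is a product/quotient, work with relative uncertainties:
  (−½·δd/d)² = (-0.5×0.110)² = 0.00303
δQ/Q = √(0.00303) = 0.0550
Q = 0.0750, so δQ = 0.0550 × 0.0750 = 0.00412.

0.00412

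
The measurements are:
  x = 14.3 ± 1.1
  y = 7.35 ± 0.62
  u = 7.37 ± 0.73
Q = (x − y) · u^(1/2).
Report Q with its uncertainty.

Let w = x − y = 6.95. δw = √(δx² + δy²) = √(1.21 + 0.384) = 1.26, so δw/w = 0.182.
Q is then a monomial in w, u:
δQ/Q = √((δw/w)² + (½·δu/u)²) = √(0.0330 + 0.00245) = 0.188
Q = 18.9, so δQ = 0.188 × 18.9 = 3.55.

18.9 ± 3.55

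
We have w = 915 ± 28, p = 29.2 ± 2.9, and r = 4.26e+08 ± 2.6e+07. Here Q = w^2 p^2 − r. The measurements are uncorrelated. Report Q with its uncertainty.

(2.88 ± 1.51) × 10^8

Let h = w^2·p^2 = 7.14e+08. δh/h = √((2·δw/w)² + (2·δp/p)²) = √(0.00375 + 0.0395) = 0.208, so δh = 1.48e+08.
Q = h − r: δQ = √(δh² + δr²) = √(2.2e+16 + 6.76e+14) = 1.51e+08
Q = 2.88e+08.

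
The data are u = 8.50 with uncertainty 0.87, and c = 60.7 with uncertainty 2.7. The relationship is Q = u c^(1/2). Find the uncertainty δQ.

6.94

Relative error in a monomial: (δQ/Q)² = Σ (nᵢ · δxᵢ/xᵢ)².
  (1·δu/u)² = (1×0.102)² = 0.0105;  (½·δc/c)² = (0.5×0.0445)² = 0.000495
δQ/Q = √(0.0110) = 0.105
Q = 66.2, so δQ = 0.105 × 66.2 = 6.94.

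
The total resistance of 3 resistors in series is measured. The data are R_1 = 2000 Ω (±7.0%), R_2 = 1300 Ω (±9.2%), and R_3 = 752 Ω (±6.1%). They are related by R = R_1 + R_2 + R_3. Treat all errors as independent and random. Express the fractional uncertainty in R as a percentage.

4.68%

Each term contributes (cᵢ δxᵢ)² to (δR)²:
  (δR_1)² = 19600;  (δR_2)² = 14300;  (δR_3)² = 2100
δR = √(36000) = 190 Ω
R = 4050 Ω, so δR/R = 190/4050 = 0.0468.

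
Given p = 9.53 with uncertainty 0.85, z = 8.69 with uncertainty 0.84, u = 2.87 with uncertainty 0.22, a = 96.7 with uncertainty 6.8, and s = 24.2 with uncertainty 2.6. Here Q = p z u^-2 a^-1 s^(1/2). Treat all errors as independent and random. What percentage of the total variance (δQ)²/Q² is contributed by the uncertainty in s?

5.93%

(δQ/Q)² = (1·δp/p)² + (1·δz/z)² + (-2·δu/u)² + (-1·δa/a)² + (½·δs/s)²
  p term: (1×0.0892)² = 0.00796
  z term: (1×0.0967)² = 0.00934
  u term: (-2×0.0767)² = 0.0235
  a term: (-1×0.0703)² = 0.00494
  s term: (0.5×0.107)² = 0.00289
Total = 0.0486. Share from s = 0.00289/0.0486 = 0.0593.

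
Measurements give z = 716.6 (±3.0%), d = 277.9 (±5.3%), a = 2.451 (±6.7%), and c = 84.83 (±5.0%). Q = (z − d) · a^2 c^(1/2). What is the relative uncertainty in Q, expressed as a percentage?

Let u = z − d = 438.7. δu = √(δz² + δd²) = √(462 + 217) = 26.1, so δu/u = 0.0594.
Q is then a monomial in u, a, c:
δQ/Q = √((δu/u)² + (2·δa/a)² + (½·δc/c)²) = √(0.00353 + 0.0180 + 0.000625) = 0.149

14.9%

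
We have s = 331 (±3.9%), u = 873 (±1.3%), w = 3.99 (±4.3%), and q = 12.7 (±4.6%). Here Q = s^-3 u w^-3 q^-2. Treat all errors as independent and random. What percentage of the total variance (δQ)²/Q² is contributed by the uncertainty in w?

(δQ/Q)² = (-3·δs/s)² + (1·δu/u)² + (-3·δw/w)² + (-2·δq/q)²
  s term: (-3×0.0390)² = 0.0137
  u term: (1×0.0130)² = 0.000169
  w term: (-3×0.0430)² = 0.0166
  q term: (-2×0.0460)² = 0.00846
Total = 0.0390. Share from w = 0.0166/0.0390 = 0.427.

42.7%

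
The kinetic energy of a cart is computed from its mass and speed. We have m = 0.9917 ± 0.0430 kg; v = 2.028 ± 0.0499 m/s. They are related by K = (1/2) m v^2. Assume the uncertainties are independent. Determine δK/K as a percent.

6.56%

For a monomial K ∝ m, v^2, fractional errors add in quadrature:
  (1·δm/m)² = (1×0.0434)² = 0.00188;  (2·δv/v)² = (2×0.0246)² = 0.00242
δK/K = √(0.00430) = 0.0656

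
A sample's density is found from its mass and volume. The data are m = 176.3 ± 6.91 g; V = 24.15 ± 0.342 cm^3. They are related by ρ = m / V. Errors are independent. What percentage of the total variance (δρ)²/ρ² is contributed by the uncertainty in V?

(δρ/ρ)² = (1·δm/m)² + (-1·δV/V)²
  m term: (1×0.0392)² = 0.00154
  V term: (-1×0.0142)² = 0.000201
Total = 0.00174. Share from V = 0.000201/0.00174 = 0.115.

11.5%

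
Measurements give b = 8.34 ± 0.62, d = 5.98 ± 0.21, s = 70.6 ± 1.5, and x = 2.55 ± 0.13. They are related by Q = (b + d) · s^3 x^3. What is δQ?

1.44e+07

Let u = b + d = 14.3. δu = √(δb² + δd²) = √(0.384 + 0.0441) = 0.655, so δu/u = 0.0457.
Q is then a monomial in u, s, x:
δQ/Q = √((δu/u)² + (3·δs/s)² + (3·δx/x)²) = √(0.00209 + 0.00406 + 0.0234) = 0.172
Q = 8.36e+07, so δQ = 0.172 × 8.36e+07 = 1.44e+07.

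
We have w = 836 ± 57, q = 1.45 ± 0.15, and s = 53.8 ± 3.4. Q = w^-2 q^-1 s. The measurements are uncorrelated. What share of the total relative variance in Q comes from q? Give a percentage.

32.1%

(δQ/Q)² = (-2·δw/w)² + (-1·δq/q)² + (1·δs/s)²
  w term: (-2×0.0682)² = 0.0186
  q term: (-1×0.103)² = 0.0107
  s term: (1×0.0632)² = 0.00399
Total = 0.0333. Share from q = 0.0107/0.0333 = 0.321.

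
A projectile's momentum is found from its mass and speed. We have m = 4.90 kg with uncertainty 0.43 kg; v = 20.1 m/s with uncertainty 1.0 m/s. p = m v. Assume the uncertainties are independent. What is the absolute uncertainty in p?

9.94 kg·m/s

Each factor contributes (exponent × relative error)² to (δp/p)²:
  (1·δm/m)² = (1×0.0878)² = 0.00770;  (1·δv/v)² = (1×0.0498)² = 0.00248
δp/p = √(0.0102) = 0.101
p = 98.5 kg·m/s, so δp = 0.101 × 98.5 = 9.94 kg·m/s.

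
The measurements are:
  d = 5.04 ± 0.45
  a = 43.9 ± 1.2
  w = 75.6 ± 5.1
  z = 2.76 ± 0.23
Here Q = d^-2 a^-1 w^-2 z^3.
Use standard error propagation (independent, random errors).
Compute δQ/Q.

Relative error in a monomial: (δQ/Q)² = Σ (nᵢ · δxᵢ/xᵢ)².
  (-2·δd/d)² = (-2×0.0893)² = 0.0319;  (-1·δa/a)² = (-1×0.0273)² = 0.000747;  (-2·δw/w)² = (-2×0.0675)² = 0.0182;  (3·δz/z)² = (3×0.0833)² = 0.0625
δQ/Q = √(0.113) = 0.337

0.337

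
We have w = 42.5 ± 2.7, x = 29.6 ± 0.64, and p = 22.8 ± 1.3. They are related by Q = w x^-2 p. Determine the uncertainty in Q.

0.106

Relative error in a monomial: (δQ/Q)² = Σ (nᵢ · δxᵢ/xᵢ)².
  (1·δw/w)² = (1×0.0635)² = 0.00404;  (-2·δx/x)² = (-2×0.0216)² = 0.00187;  (1·δp/p)² = (1×0.0570)² = 0.00325
δQ/Q = √(0.00916) = 0.0957
Q = 1.11, so δQ = 0.0957 × 1.11 = 0.106.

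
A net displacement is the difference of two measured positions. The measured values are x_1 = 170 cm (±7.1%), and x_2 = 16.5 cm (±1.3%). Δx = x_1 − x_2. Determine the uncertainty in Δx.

Each term contributes (cᵢ δxᵢ)² to (δΔx)²:
  (δx_1)² = 146;  (δx_2)² = 0.0460
δΔx = √(146) = 12.1 cm

12.1 cm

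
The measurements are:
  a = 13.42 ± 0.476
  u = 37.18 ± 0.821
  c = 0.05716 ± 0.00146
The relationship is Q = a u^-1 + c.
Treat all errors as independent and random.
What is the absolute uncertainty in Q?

0.0152

Let p = a·u^-1 = 0.3609. δp/p = √((1·δa/a)² + (-1·δu/u)²) = √(0.00126 + 0.000488) = 0.0418, so δp = 0.0151.
Q = p + c: δQ = √(δp² + δc²) = √(0.000227 + 2.13e-06) = 0.0152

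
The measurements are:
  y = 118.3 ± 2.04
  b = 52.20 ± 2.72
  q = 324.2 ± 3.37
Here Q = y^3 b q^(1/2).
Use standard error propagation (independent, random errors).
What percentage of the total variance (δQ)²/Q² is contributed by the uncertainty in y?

(δQ/Q)² = (3·δy/y)² + (1·δb/b)² + (½·δq/q)²
  y term: (3×0.0172)² = 0.00268
  b term: (1×0.0521)² = 0.00272
  q term: (0.5×0.0104)² = 2.7e-05
Total = 0.00542. Share from y = 0.00268/0.00542 = 0.494.

49.4%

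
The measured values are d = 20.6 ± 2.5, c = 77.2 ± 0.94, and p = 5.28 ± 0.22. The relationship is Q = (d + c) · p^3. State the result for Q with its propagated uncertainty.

Let u = d + c = 97.8. δu = √(δd² + δc²) = √(6.25 + 0.884) = 2.67, so δu/u = 0.0273.
Q is then a monomial in u, p:
δQ/Q = √((δu/u)² + (3·δp/p)²) = √(0.000746 + 0.0156) = 0.128
Q = 14400, so δQ = 0.128 × 14400 = 1840.

14400 ± 1840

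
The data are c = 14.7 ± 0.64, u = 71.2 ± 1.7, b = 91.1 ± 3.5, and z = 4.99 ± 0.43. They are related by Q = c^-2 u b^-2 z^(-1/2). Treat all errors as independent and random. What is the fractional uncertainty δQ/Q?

0.126

Since Q is a product/quotient, work with relative uncertainties:
  (-2·δc/c)² = (-2×0.0435)² = 0.00758;  (1·δu/u)² = (1×0.0239)² = 0.000570;  (-2·δb/b)² = (-2×0.0384)² = 0.00590;  (−½·δz/z)² = (-0.5×0.0862)² = 0.00186
δQ/Q = √(0.0159) = 0.126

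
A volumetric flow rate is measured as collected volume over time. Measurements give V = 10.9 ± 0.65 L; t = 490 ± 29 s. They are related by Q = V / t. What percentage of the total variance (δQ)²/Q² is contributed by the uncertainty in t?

49.6%

(δQ/Q)² = (1·δV/V)² + (-1·δt/t)²
  V term: (1×0.0596)² = 0.00356
  t term: (-1×0.0592)² = 0.00350
Total = 0.00706. Share from t = 0.00350/0.00706 = 0.496.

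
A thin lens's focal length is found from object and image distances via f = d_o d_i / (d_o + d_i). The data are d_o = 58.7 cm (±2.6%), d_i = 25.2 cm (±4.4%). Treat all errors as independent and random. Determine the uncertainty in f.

0.560 cm

∂f/∂d_o = (d_i/(d_o+d_i))² = 0.0902;  ∂f/∂d_i = (d_o/(d_o+d_i))² = 0.489
δf = √((∂f/∂d_o · δd_o)² + (∂f/∂d_i · δd_i)²) = √(0.0190 + 0.295) = 0.560 cm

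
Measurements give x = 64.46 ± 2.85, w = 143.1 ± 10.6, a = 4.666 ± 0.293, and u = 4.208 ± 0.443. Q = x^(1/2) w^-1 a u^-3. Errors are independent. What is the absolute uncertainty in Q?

0.00116

Q is a product of powers, so relative uncertainties combine in quadrature:
  (½·δx/x)² = (0.5×0.0442)² = 0.000489;  (-1·δw/w)² = (-1×0.0741)² = 0.00549;  (1·δa/a)² = (1×0.0628)² = 0.00394;  (-3·δu/u)² = (-3×0.105)² = 0.0997
δQ/Q = √(0.110) = 0.331
Q = 0.003513, so δQ = 0.331 × 0.003513 = 0.00116.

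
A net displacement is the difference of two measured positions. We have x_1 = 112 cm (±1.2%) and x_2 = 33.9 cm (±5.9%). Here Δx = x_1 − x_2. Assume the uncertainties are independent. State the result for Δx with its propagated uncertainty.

78.1 ± 2.41 cm

Δx is a linear combination, so absolute uncertainties add in quadrature:
  (δx_1)² = 1.81;  (δx_2)² = 4.00
δΔx = √(5.81) = 2.41 cm
Δx = 78.1 cm.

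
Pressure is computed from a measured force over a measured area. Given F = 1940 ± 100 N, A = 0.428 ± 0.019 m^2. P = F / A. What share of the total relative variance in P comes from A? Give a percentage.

42.6%

(δP/P)² = (1·δF/F)² + (-1·δA/A)²
  F term: (1×0.0515)² = 0.00266
  A term: (-1×0.0444)² = 0.00197
Total = 0.00463. Share from A = 0.00197/0.00463 = 0.426.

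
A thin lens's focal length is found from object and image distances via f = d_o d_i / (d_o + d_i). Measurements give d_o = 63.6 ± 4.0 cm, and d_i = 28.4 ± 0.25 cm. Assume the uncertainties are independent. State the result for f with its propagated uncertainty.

∂f/∂d_o = (d_i/(d_o+d_i))² = 0.0953;  ∂f/∂d_i = (d_o/(d_o+d_i))² = 0.478
δf = √((∂f/∂d_o · δd_o)² + (∂f/∂d_i · δd_i)²) = √(0.145 + 0.0143) = 0.399 cm
f = 19.6 cm.

19.6 ± 0.399 cm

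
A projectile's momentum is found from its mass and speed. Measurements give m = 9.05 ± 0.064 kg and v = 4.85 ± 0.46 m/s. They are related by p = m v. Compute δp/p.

Products/powers → add relative errors in quadrature, weighted by exponent:
  (1·δm/m)² = (1×0.00707)² = 5e-05;  (1·δv/v)² = (1×0.0948)² = 0.00900
δp/p = √(0.00905) = 0.0951

0.0951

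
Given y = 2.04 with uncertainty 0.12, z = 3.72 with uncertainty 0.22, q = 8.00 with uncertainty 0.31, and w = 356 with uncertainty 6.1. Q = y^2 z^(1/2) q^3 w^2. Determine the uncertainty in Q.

Each factor contributes (exponent × relative error)² to (δQ/Q)²:
  (2·δy/y)² = (2×0.0588)² = 0.0138;  (½·δz/z)² = (0.5×0.0591)² = 0.000874;  (3·δq/q)² = (3×0.0387)² = 0.0135;  (2·δw/w)² = (2×0.0171)² = 0.00117
δQ/Q = √(0.0294) = 0.171
Q = 5.21e+08, so δQ = 0.171 × 5.21e+08 = 8.93e+07.

8.93e+07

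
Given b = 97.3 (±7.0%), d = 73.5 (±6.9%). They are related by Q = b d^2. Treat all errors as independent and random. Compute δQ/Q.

0.155

Since Q is a product/quotient, work with relative uncertainties:
  (1·δb/b)² = (1×0.0700)² = 0.00490;  (2·δd/d)² = (2×0.0690)² = 0.0190
δQ/Q = √(0.0239) = 0.155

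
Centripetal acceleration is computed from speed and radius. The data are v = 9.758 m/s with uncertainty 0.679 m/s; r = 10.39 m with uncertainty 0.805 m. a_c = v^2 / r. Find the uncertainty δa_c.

1.46 m/s^2

Since a_c is a product/quotient, work with relative uncertainties:
  (2·δv/v)² = (2×0.0696)² = 0.0194;  (-1·δr/r)² = (-1×0.0775)² = 0.00600
δa_c/a_c = √(0.0254) = 0.159
a_c = 9.164 m/s^2, so δa_c = 0.159 × 9.164 = 1.46 m/s^2.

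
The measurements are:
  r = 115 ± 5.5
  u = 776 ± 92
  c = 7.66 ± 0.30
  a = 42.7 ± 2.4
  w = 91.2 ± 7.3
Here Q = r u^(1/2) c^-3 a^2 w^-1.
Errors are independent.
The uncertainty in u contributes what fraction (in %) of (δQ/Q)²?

9.09%

(δQ/Q)² = (1·δr/r)² + (½·δu/u)² + (-3·δc/c)² + (2·δa/a)² + (-1·δw/w)²
  r term: (1×0.0478)² = 0.00229
  u term: (0.5×0.119)² = 0.00351
  c term: (-3×0.0392)² = 0.0138
  a term: (2×0.0562)² = 0.0126
  w term: (-1×0.0800)² = 0.00641
Total = 0.0386. Share from u = 0.00351/0.0386 = 0.0909.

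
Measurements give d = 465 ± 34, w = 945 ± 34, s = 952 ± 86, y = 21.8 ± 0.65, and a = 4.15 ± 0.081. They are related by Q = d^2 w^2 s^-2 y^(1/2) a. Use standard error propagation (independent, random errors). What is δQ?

Each factor contributes (exponent × relative error)² to (δQ/Q)²:
  (2·δd/d)² = (2×0.0731)² = 0.0214;  (2·δw/w)² = (2×0.0360)² = 0.00518;  (-2·δs/s)² = (-2×0.0903)² = 0.0326;  (½·δy/y)² = (0.5×0.0298)² = 0.000222;  (1·δa/a)² = (1×0.0195)² = 0.000381
δQ/Q = √(0.0598) = 0.245
Q = 4.13e+06, so δQ = 0.245 × 4.13e+06 = 1.01e+06.

1.01e+06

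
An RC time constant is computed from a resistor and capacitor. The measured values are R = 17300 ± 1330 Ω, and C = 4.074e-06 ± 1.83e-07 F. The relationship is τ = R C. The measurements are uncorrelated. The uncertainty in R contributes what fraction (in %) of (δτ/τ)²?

74.5%

(δτ/τ)² = (1·δR/R)² + (1·δC/C)²
  R term: (1×0.0769)² = 0.00591
  C term: (1×0.0449)² = 0.00202
Total = 0.00793. Share from R = 0.00591/0.00793 = 0.745.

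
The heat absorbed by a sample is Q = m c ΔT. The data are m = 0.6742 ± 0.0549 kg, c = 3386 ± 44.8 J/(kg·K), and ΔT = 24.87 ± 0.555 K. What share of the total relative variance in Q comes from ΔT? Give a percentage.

6.82%

(δQ/Q)² = (1·δm/m)² + (1·δc/c)² + (1·δΔT/ΔT)²
  m term: (1×0.0814)² = 0.00663
  c term: (1×0.0132)² = 0.000175
  ΔT term: (1×0.0223)² = 0.000498
Total = 0.00730. Share from ΔT = 0.000498/0.00730 = 0.0682.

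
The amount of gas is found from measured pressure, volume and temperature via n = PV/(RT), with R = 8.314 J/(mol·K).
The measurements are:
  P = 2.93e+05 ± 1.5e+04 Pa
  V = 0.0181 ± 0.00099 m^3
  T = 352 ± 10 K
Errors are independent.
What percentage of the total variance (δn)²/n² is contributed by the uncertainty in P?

40.8%

(δn/n)² = (1·δP/P)² + (1·δV/V)² + (-1·δT/T)²
  P term: (1×0.0512)² = 0.00262
  V term: (1×0.0547)² = 0.00299
  T term: (-1×0.0284)² = 0.000807
Total = 0.00642. Share from P = 0.00262/0.00642 = 0.408.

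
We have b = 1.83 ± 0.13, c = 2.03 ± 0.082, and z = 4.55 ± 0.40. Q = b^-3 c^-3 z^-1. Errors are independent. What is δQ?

0.00112

For a monomial Q ∝ b^-3, c^-3, z^-1, fractional errors add in quadrature:
  (-3·δb/b)² = (-3×0.0710)² = 0.0454;  (-3·δc/c)² = (-3×0.0404)² = 0.0147;  (-1·δz/z)² = (-1×0.0879)² = 0.00773
δQ/Q = √(0.0678) = 0.260
Q = 0.00429, so δQ = 0.260 × 0.00429 = 0.00112.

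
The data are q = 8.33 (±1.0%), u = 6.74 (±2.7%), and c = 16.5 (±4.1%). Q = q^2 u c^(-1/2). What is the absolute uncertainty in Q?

Each factor contributes (exponent × relative error)² to (δQ/Q)²:
  (2·δq/q)² = (2×0.0100)² = 0.000400;  (1·δu/u)² = (1×0.0270)² = 0.000729;  (−½·δc/c)² = (-0.5×0.0410)² = 0.000420
δQ/Q = √(0.00155) = 0.0394
Q = 115, so δQ = 0.0394 × 115 = 4.53.

4.53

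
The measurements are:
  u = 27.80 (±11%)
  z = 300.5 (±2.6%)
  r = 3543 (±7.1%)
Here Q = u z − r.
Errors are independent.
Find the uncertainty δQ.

Let p = u·z = 8354. δp/p = √((1·δu/u)² + (1·δz/z)²) = √(0.0121 + 0.000676) = 0.113, so δp = 944.
Q = p − r: δQ = √(δp² + δr²) = √(8.92e+05 + 63300) = 977

977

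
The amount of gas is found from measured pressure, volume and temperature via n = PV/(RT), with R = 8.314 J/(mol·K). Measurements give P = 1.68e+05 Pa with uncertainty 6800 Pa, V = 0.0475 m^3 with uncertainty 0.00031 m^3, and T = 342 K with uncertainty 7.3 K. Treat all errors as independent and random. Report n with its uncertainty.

2.81 ± 0.130 mol

Relative error in a monomial: (δn/n)² = Σ (nᵢ · δxᵢ/xᵢ)².
  (1·δP/P)² = (1×0.0405)² = 0.00164;  (1·δV/V)² = (1×0.00653)² = 4.26e-05;  (-1·δT/T)² = (-1×0.0213)² = 0.000456
δn/n = √(0.00214) = 0.0462
n = 2.81 mol, so δn = 0.0462 × 2.81 = 0.130 mol.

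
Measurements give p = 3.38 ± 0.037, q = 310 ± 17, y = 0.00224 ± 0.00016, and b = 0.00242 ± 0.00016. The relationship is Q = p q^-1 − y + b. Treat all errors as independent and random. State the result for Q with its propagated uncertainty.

Let w = p·q^-1 = 0.0109. δw/w = √((1·δp/p)² + (-1·δq/q)²) = √(0.000120 + 0.00301) = 0.0559, so δw = 0.000610.
Q = w − y + b: δQ = √(δw² + δy² + δb²) = √(3.72e-07 + 2.56e-08 + 2.56e-08) = 0.000650
Q = 0.0111.

0.0111 ± 0.000650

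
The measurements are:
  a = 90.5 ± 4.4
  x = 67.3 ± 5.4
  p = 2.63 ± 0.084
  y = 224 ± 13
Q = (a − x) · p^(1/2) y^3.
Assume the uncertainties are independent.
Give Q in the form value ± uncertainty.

(4.23 ± 1.47) × 10^8

Let u = a − x = 23.2. δu = √(δa² + δx²) = √(19.4 + 29.2) = 6.97, so δu/u = 0.300.
Q is then a monomial in u, p, y:
δQ/Q = √((δu/u)² + (½·δp/p)² + (3·δy/y)²) = √(0.0901 + 0.000255 + 0.0303) = 0.347
Q = 4.23e+08, so δQ = 0.347 × 4.23e+08 = 1.47e+08.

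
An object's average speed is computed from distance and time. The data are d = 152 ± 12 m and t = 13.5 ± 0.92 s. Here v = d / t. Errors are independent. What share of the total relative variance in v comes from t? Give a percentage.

(δv/v)² = (1·δd/d)² + (-1·δt/t)²
  d term: (1×0.0789)² = 0.00623
  t term: (-1×0.0681)² = 0.00464
Total = 0.0109. Share from t = 0.00464/0.0109 = 0.427.

42.7%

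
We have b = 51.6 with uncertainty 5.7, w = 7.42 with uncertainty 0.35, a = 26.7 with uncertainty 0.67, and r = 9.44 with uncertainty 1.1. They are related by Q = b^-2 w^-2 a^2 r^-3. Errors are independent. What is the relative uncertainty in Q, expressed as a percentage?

42.7%

Each factor contributes (exponent × relative error)² to (δQ/Q)²:
  (-2·δb/b)² = (-2×0.110)² = 0.0488;  (-2·δw/w)² = (-2×0.0472)² = 0.00890;  (2·δa/a)² = (2×0.0251)² = 0.00252;  (-3·δr/r)² = (-3×0.117)² = 0.122
δQ/Q = √(0.182) = 0.427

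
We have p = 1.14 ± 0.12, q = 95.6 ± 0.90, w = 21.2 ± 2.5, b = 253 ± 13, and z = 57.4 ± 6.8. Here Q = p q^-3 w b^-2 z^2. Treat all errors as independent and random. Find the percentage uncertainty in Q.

Since Q is a product/quotient, work with relative uncertainties:
  (1·δp/p)² = (1×0.105)² = 0.0111;  (-3·δq/q)² = (-3×0.00941)² = 0.000798;  (1·δw/w)² = (1×0.118)² = 0.0139;  (-2·δb/b)² = (-2×0.0514)² = 0.0106;  (2·δz/z)² = (2×0.118)² = 0.0561
δQ/Q = √(0.0925) = 0.304

30.4%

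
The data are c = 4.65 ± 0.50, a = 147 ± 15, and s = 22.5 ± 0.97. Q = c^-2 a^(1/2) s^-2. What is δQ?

Since Q is a product/quotient, work with relative uncertainties:
  (-2·δc/c)² = (-2×0.108)² = 0.0462;  (½·δa/a)² = (0.5×0.102)² = 0.00260;  (-2·δs/s)² = (-2×0.0431)² = 0.00743
δQ/Q = √(0.0563) = 0.237
Q = 0.00111, so δQ = 0.237 × 0.00111 = 0.000263.

0.000263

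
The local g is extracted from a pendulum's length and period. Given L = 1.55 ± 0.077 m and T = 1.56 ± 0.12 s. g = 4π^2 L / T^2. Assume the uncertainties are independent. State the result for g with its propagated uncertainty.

Products/powers → add relative errors in quadrature, weighted by exponent:
  (1·δL/L)² = (1×0.0497)² = 0.00247;  (-2·δT/T)² = (-2×0.0769)² = 0.0237
δg/g = √(0.0261) = 0.162
g = 25.1 m/s^2, so δg = 0.162 × 25.1 = 4.07 m/s^2.

25.1 ± 4.07 m/s^2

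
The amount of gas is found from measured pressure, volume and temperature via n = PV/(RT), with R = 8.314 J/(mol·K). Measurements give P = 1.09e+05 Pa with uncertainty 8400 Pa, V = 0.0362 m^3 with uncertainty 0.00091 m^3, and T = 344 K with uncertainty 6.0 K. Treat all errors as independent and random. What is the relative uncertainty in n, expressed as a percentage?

Each factor contributes (exponent × relative error)² to (δn/n)²:
  (1·δP/P)² = (1×0.0771)² = 0.00594;  (1·δV/V)² = (1×0.0251)² = 0.000632;  (-1·δT/T)² = (-1×0.0174)² = 0.000304
δn/n = √(0.00688) = 0.0829

8.29%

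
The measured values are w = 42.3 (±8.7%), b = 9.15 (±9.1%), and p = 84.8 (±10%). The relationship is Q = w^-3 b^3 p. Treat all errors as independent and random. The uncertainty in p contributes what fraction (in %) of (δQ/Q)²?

(δQ/Q)² = (-3·δw/w)² + (3·δb/b)² + (1·δp/p)²
  w term: (-3×0.0870)² = 0.0681
  b term: (3×0.0910)² = 0.0745
  p term: (1×0.100)² = 0.0100
Total = 0.153. Share from p = 0.0100/0.153 = 0.0655.

6.55%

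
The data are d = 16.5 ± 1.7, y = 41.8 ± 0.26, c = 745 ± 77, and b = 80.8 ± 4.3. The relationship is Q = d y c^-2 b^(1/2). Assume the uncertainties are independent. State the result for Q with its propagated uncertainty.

0.0112 ± 0.00260

Q is a product of powers, so relative uncertainties combine in quadrature:
  (1·δd/d)² = (1×0.103)² = 0.0106;  (1·δy/y)² = (1×0.00622)² = 3.87e-05;  (-2·δc/c)² = (-2×0.103)² = 0.0427;  (½·δb/b)² = (0.5×0.0532)² = 0.000708
δQ/Q = √(0.0541) = 0.233
Q = 0.0112, so δQ = 0.233 × 0.0112 = 0.00260.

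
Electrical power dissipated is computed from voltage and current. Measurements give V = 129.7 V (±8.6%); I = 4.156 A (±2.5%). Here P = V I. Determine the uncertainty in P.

P is a product of powers, so relative uncertainties combine in quadrature:
  (1·δV/V)² = (1×0.0860)² = 0.00740;  (1·δI/I)² = (1×0.0250)² = 0.000625
δP/P = √(0.00802) = 0.0896
P = 539.0 W, so δP = 0.0896 × 539.0 = 48.3 W.

48.3 W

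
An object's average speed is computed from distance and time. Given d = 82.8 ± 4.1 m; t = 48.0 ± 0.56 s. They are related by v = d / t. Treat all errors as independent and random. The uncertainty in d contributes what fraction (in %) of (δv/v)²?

94.7%

(δv/v)² = (1·δd/d)² + (-1·δt/t)²
  d term: (1×0.0495)² = 0.00245
  t term: (-1×0.0117)² = 0.000136
Total = 0.00259. Share from d = 0.00245/0.00259 = 0.947.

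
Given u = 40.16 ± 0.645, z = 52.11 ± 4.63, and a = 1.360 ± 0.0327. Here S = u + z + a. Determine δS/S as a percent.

Absolute uncertainties add in quadrature for a linear combination:
  (δu)² = 0.416;  (δz)² = 21.4;  (δa)² = 0.00107
δS = √(21.9) = 4.67
S = 93.63, so δS/S = 4.67/93.63 = 0.0499.

4.99%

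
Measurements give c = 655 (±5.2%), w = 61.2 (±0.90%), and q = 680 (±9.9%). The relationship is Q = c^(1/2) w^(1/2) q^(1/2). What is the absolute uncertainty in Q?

Products/powers → add relative errors in quadrature, weighted by exponent:
  (½·δc/c)² = (0.5×0.0520)² = 0.000676;  (½·δw/w)² = (0.5×0.00900)² = 2.03e-05;  (½·δq/q)² = (0.5×0.0990)² = 0.00245
δQ/Q = √(0.00315) = 0.0561
Q = 5220, so δQ = 0.0561 × 5220 = 293.

293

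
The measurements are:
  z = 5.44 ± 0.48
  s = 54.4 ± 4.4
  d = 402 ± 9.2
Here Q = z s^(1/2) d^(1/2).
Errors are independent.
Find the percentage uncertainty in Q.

9.77%

Each factor contributes (exponent × relative error)² to (δQ/Q)²:
  (1·δz/z)² = (1×0.0882)² = 0.00779;  (½·δs/s)² = (0.5×0.0809)² = 0.00164;  (½·δd/d)² = (0.5×0.0229)² = 0.000131
δQ/Q = √(0.00955) = 0.0977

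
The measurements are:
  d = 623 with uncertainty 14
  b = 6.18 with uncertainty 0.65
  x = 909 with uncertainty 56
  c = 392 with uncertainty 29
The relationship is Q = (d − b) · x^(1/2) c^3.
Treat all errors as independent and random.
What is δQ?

2.52e+11

Let u = d − b = 617. δu = √(δd² + δb²) = √(196 + 0.423) = 14.0, so δu/u = 0.0227.
Q is then a monomial in u, x, c:
δQ/Q = √((δu/u)² + (½·δx/x)² + (3·δc/c)²) = √(0.000516 + 0.000949 + 0.0493) = 0.225
Q = 1.12e+12, so δQ = 0.225 × 1.12e+12 = 2.52e+11.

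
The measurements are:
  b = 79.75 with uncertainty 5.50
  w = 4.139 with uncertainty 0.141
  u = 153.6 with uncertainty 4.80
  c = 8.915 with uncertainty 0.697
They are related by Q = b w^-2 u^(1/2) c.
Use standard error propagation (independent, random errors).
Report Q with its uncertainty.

Since Q is a product/quotient, work with relative uncertainties:
  (1·δb/b)² = (1×0.0690)² = 0.00476;  (-2·δw/w)² = (-2×0.0341)² = 0.00464;  (½·δu/u)² = (0.5×0.0312)² = 0.000244;  (1·δc/c)² = (1×0.0782)² = 0.00611
δQ/Q = √(0.0158) = 0.126
Q = 514.3, so δQ = 0.126 × 514.3 = 64.6.

514.3 ± 64.6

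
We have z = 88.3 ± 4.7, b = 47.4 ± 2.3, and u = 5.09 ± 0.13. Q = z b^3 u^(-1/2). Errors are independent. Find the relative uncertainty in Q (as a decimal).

Products/powers → add relative errors in quadrature, weighted by exponent:
  (1·δz/z)² = (1×0.0532)² = 0.00283;  (3·δb/b)² = (3×0.0485)² = 0.0212;  (−½·δu/u)² = (-0.5×0.0255)² = 0.000163
δQ/Q = √(0.0242) = 0.156

0.156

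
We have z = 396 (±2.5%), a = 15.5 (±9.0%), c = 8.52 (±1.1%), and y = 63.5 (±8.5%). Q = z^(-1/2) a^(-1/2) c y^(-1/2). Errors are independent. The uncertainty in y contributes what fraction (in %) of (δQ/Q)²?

(δQ/Q)² = (−½·δz/z)² + (−½·δa/a)² + (1·δc/c)² + (−½·δy/y)²
  z term: (-0.5×0.0250)² = 0.000156
  a term: (-0.5×0.0900)² = 0.00202
  c term: (1×0.0110)² = 0.000121
  y term: (-0.5×0.0850)² = 0.00181
Total = 0.00411. Share from y = 0.00181/0.00411 = 0.440.

44.0%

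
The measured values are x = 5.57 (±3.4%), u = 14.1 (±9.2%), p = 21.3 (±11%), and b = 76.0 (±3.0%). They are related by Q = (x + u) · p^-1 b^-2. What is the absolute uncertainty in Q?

Let w = x + u = 19.7. δw = √(δx² + δu²) = √(0.0359 + 1.68) = 1.31, so δw/w = 0.0666.
Q is then a monomial in w, p, b:
δQ/Q = √((δw/w)² + (-1·δp/p)² + (-2·δb/b)²) = √(0.00444 + 0.0121 + 0.00360) = 0.142
Q = 0.000160, so δQ = 0.142 × 0.000160 = 2.27e-05.

2.27e-05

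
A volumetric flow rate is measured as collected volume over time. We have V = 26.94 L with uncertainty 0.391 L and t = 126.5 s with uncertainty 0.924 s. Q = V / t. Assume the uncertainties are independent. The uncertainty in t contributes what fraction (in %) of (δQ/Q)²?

(δQ/Q)² = (1·δV/V)² + (-1·δt/t)²
  V term: (1×0.0145)² = 0.000211
  t term: (-1×0.00730)² = 5.34e-05
Total = 0.000264. Share from t = 5.34e-05/0.000264 = 0.202.

20.2%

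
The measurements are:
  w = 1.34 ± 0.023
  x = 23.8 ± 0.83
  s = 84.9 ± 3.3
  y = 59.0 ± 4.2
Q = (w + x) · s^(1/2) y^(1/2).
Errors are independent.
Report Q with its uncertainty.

1780 ± 93.1

Let u = w + x = 25.1. δu = √(δw² + δx²) = √(0.000529 + 0.689) = 0.830, so δu/u = 0.0330.
Q is then a monomial in u, s, y:
δQ/Q = √((δu/u)² + (½·δs/s)² + (½·δy/y)²) = √(0.00109 + 0.000378 + 0.00127) = 0.0523
Q = 1780, so δQ = 0.0523 × 1780 = 93.1.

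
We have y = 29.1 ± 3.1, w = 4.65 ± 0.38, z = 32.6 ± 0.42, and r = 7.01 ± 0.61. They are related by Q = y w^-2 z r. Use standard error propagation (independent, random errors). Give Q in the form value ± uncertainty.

308 ± 65.8

For a monomial Q ∝ y, w^-2, z, r, fractional errors add in quadrature:
  (1·δy/y)² = (1×0.107)² = 0.0113;  (-2·δw/w)² = (-2×0.0817)² = 0.0267;  (1·δz/z)² = (1×0.0129)² = 0.000166;  (1·δr/r)² = (1×0.0870)² = 0.00757
δQ/Q = √(0.0458) = 0.214
Q = 308, so δQ = 0.214 × 308 = 65.8.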